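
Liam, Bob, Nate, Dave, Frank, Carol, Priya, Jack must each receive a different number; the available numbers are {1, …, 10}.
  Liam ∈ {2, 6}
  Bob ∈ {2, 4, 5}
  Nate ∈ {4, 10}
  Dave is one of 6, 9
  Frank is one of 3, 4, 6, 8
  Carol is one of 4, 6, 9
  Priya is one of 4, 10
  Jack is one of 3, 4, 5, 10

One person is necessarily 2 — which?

Liam

Among the 8 variables, 8 fits only Frank (and all 8 values in {2, 3, 4, 5, 6, 8, 9, 10} must be used), so Frank = 8.
Among the 7 still-open variables, 3 fits only Jack (and all 7 values in {2, 3, 4, 5, 6, 9, 10} must be used), so Jack = 3.
Among the 6 still-open variables, 5 fits only Bob (and all 6 values in {2, 4, 5, 6, 9, 10} must be used), so Bob = 5.
Among the 5 still-open variables, 2 fits only Liam (and all 5 values in {2, 4, 6, 9, 10} must be used), so Liam = 2.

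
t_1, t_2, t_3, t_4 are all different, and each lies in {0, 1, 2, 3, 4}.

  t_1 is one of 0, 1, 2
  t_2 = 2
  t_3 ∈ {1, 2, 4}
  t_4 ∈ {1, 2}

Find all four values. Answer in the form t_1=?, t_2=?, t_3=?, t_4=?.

t_2's domain is down to {2}, so t_2 = 2. Remove 2 from t_1, t_3, t_4.
t_4 has just one choice, so t_4 = 1. So t_1, t_3 can't be 1.
That leaves t_1 = 0.
That leaves t_3 = 4.

t_1=0, t_2=2, t_3=4, t_4=1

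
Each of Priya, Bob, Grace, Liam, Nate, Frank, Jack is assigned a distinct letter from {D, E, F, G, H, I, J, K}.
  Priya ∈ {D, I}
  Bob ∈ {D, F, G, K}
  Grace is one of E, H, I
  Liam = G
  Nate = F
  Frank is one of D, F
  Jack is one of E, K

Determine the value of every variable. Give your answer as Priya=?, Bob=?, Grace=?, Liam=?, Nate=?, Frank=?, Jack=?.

Liam has just one choice, so Liam = G. Eliminate G elsewhere: Bob.
That leaves Nate = F. Eliminate F elsewhere: Bob, Frank.
Frank must be D (only option left). So Priya, Bob can't be D.
Priya must be I (only option left). So Grace can't be I.
Bob has just one choice, so Bob = K. Eliminate K elsewhere: Jack.
Jack has just one choice, so Jack = E. So Grace can't be E.
Grace must be H (only option left).

Priya=I, Bob=K, Grace=H, Liam=G, Nate=F, Frank=D, Jack=E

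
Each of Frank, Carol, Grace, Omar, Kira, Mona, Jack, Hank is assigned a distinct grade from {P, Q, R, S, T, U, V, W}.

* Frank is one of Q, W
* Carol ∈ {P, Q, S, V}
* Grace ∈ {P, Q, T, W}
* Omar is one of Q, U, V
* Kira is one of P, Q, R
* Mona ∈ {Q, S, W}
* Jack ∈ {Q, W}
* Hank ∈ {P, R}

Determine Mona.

S

The 8 variables draw from only 8 values {P, Q, R, S, T, U, V, W}, so each is used; only Grace can be T, hence Grace = T.
Among the 7 still-open variables, U fits only Omar (and all 7 values in {P, Q, R, S, U, V, W} must be used), so Omar = U.
Among the 6 still-open variables, V fits only Carol (and all 6 values in {P, Q, R, S, V, W} must be used), so Carol = V.
The 5 still-open variables draw from only 5 values {P, Q, R, S, W}, so each is used; only Mona can be S, hence Mona = S.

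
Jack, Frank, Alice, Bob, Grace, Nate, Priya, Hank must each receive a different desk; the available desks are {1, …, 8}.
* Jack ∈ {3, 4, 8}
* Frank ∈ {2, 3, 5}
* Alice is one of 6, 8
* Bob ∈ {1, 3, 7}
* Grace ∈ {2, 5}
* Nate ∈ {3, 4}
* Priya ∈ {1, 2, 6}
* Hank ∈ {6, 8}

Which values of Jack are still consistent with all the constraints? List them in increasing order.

3, 4

Among the 8 variables, 7 fits only Bob (and all 8 values in {1, 2, 3, 4, 5, 6, 7, 8} must be used), so Bob = 7.
The 7 still-open variables together cover exactly {1, 2, 3, 4, 5, 6, 8} — 7 values for 7 variables — and 1 appears only in Priya's list, so Priya = 1.
Alice and Hank between them cover only {6, 8} — a naked pair. Remove those values from Jack.
Jack and Nate between them cover only {3, 4} — a naked pair. Remove those values from Frank.
No further eliminations apply; Jack can still be any of 3, 4.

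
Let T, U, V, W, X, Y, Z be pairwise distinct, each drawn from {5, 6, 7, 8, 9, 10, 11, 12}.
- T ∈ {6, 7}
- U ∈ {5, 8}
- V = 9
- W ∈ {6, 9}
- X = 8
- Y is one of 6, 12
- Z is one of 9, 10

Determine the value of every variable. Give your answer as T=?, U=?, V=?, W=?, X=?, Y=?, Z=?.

V's domain is down to {9}, so V = 9. So W, Z can't be 9.
W has just one choice, so W = 6. Eliminate 6 elsewhere: T, Y.
X has just one choice, so X = 8. Eliminate 8 elsewhere: U.
Y's domain is down to {12}, so Y = 12.
That leaves Z = 10.
T's domain is down to {7}, so T = 7.
That leaves U = 5.

T=7, U=5, V=9, W=6, X=8, Y=12, Z=10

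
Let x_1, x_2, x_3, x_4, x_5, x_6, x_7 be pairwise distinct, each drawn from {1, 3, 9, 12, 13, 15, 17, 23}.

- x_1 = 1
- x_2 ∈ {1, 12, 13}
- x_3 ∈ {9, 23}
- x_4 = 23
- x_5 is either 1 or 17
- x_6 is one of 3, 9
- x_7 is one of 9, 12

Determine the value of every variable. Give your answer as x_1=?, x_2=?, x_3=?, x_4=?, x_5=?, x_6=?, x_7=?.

x_1 has just one choice, so x_1 = 1. Strike 1 from x_2, x_5.
That leaves x_4 = 23. Remove 23 from x_3.
x_5 must be 17 (only option left).
That leaves x_3 = 9. Eliminate 9 elsewhere: x_6, x_7.
x_6 has just one choice, so x_6 = 3.
x_7's domain is down to {12}, so x_7 = 12. Strike 12 from x_2.
x_2 must be 13 (only option left).

x_1=1, x_2=13, x_3=9, x_4=23, x_5=17, x_6=3, x_7=12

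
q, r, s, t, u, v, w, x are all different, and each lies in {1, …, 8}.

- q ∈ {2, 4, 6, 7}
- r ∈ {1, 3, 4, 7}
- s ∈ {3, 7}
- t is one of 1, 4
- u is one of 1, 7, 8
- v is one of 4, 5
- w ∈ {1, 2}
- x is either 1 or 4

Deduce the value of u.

8

Among the 8 variables, 5 fits only v (and all 8 values in {1, 2, 3, 4, 5, 6, 7, 8} must be used), so v = 5.
The 7 still-open variables draw from only 7 values {1, 2, 3, 4, 6, 7, 8}, so each is used; only q can be 6, hence q = 6.
Among the 6 still-open variables, 2 fits only w (and all 6 values in {1, 2, 3, 4, 7, 8} must be used), so w = 2.
The 5 still-open variables together cover exactly {1, 3, 4, 7, 8} — 5 values for 5 variables — and 8 appears only in u's list, so u = 8.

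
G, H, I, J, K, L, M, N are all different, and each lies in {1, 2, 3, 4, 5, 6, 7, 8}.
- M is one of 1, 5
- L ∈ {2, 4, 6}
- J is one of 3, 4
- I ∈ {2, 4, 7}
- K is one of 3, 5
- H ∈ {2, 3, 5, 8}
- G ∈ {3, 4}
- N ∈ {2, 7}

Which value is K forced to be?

The 8 variables draw from only 8 values {1, 2, 3, 4, 5, 6, 7, 8}, so each is used; only M can be 1, hence M = 1.
The 7 still-open variables draw from only 7 values {2, 3, 4, 5, 6, 7, 8}, so each is used; only L can be 6, hence L = 6.
The 6 still-open variables together cover exactly {2, 3, 4, 5, 7, 8} — 6 values for 6 variables — and 8 appears only in H's list, so H = 8.
Among the 5 still-open variables, 5 fits only K (and all 5 values in {2, 3, 4, 5, 7} must be used), so K = 5.

5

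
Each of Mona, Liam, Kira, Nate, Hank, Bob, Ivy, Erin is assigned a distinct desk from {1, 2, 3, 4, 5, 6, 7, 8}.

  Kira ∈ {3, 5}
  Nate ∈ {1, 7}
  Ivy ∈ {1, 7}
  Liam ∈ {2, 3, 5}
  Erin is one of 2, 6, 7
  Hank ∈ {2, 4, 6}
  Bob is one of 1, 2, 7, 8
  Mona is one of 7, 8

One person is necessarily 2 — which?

Bob

The 8 variables together cover exactly {1, 2, 3, 4, 5, 6, 7, 8} — 8 values for 8 variables — and 4 appears only in Hank's list, so Hank = 4.
Among the 7 still-open variables, 6 fits only Erin (and all 7 values in {1, 2, 3, 5, 6, 7, 8} must be used), so Erin = 6.
The 2 variables Nate and Ivy are confined to {1, 7}, which locks those values in; drop them from Mona, Bob.
Mona has just one choice, so Mona = 8. Remove 8 from Bob.
So 2 goes to Bob.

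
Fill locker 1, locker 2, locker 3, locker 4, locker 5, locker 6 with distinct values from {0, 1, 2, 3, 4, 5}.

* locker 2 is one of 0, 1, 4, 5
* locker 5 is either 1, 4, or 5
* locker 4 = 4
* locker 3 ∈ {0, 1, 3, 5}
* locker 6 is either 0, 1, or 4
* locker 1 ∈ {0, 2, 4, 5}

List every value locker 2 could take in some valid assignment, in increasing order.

locker 4 must be 4 (only option left). Eliminate 4 elsewhere: locker 1, locker 2, locker 5, locker 6.
The 5 still-open variables together cover exactly {0, 1, 2, 3, 5} — 5 values for 5 variables — and 2 appears only in locker 1's list, so locker 1 = 2.
The 4 still-open variables together cover exactly {0, 1, 3, 5} — 4 values for 4 variables — and 3 appears only in locker 3's list, so locker 3 = 3.
No further eliminations apply; locker 2 can still be any of 0, 1, 5.

0, 1, 5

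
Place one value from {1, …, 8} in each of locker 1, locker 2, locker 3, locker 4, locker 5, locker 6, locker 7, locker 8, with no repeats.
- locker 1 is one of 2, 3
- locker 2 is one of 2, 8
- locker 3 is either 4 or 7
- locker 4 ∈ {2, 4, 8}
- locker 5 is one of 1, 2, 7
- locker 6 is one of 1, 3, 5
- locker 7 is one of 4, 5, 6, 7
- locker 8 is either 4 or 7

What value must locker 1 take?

The 8 variables draw from only 8 values {1, 2, 3, 4, 5, 6, 7, 8}, so each is used; only locker 7 can be 6, hence locker 7 = 6.
The 7 still-open variables together cover exactly {1, 2, 3, 4, 5, 7, 8} — 7 values for 7 variables — and 5 appears only in locker 6's list, so locker 6 = 5.
The 6 still-open variables together cover exactly {1, 2, 3, 4, 7, 8} — 6 values for 6 variables — and 1 appears only in locker 5's list, so locker 5 = 1.
The 5 still-open variables together cover exactly {2, 3, 4, 7, 8} — 5 values for 5 variables — and 3 appears only in locker 1's list, so locker 1 = 3.

3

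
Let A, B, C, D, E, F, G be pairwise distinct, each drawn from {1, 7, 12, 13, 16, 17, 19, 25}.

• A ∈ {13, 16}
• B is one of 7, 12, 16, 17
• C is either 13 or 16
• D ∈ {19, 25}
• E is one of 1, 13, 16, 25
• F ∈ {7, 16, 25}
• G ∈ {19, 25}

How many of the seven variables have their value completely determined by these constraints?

2

A and C share exactly the 2 values {13, 16}; by pigeonhole those values go to them, so strike 13, 16 from B, E, F.
D and G share exactly the 2 values {19, 25}; by pigeonhole those values go to them, so strike 19, 25 from E, F.
E must be 1 (only option left).
F must be 7 (only option left). So B can't be 7.
Determined: E=1, F=7. The other variables each still have more than one consistent value. That makes 2.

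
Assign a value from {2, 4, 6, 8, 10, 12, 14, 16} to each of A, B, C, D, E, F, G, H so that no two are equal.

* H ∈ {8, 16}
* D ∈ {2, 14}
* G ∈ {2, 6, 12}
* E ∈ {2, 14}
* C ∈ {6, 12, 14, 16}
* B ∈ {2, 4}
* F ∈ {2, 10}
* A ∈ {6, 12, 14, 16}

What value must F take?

10

Among the 8 variables, 4 fits only B (and all 8 values in {2, 4, 6, 8, 10, 12, 14, 16} must be used), so B = 4.
Among the 7 still-open variables, 8 fits only H (and all 7 values in {2, 6, 8, 10, 12, 14, 16} must be used), so H = 8.
The 6 still-open variables together cover exactly {2, 6, 10, 12, 14, 16} — 6 values for 6 variables — and 10 appears only in F's list, so F = 10.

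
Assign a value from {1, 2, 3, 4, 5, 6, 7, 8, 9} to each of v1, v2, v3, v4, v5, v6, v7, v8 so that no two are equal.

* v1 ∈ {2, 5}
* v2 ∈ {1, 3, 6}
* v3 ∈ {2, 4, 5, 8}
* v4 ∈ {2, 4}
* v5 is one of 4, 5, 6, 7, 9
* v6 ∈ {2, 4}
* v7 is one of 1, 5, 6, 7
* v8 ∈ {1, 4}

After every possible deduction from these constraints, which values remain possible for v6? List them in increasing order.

2, 4

v4 and v6 share exactly the 2 values {2, 4}; by pigeonhole those values go to them, so strike 2, 4 from v1, v3, v5, v8.
v1 must be 5 (only option left). Remove 5 from v3, v5, v7.
That leaves v3 = 8.
v8's domain is down to {1}, so v8 = 1. So v2, v7 can't be 1.
No further eliminations apply; v6 can still be any of 2, 4.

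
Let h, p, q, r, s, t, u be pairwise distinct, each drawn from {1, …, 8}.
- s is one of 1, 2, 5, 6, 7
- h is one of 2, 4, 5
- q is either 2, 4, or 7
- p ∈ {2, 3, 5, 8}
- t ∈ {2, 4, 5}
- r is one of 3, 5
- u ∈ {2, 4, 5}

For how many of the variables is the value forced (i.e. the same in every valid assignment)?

h, t, u between them cover only {2, 4, 5} — a naked triple. Remove those values from p, q, r, s.
q's domain is down to {7}, so q = 7. Eliminate 7 elsewhere: s.
r must be 3 (only option left). So p can't be 3.
p's domain is down to {8}, so p = 8.
Determined: p=8, q=7, r=3. The other variables each still have more than one consistent value. That makes 3.

3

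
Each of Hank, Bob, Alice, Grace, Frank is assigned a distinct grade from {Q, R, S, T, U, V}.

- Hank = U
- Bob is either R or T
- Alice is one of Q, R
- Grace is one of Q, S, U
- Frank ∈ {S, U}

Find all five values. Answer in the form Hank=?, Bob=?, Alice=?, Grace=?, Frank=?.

Hank=U, Bob=T, Alice=R, Grace=Q, Frank=S

Hank must be U (only option left). Strike U from Grace, Frank.
Frank has just one choice, so Frank = S. Strike S from Grace.
Grace's domain is down to {Q}, so Grace = Q. Eliminate Q elsewhere: Alice.
Alice must be R (only option left). Strike R from Bob.
Bob must be T (only option left).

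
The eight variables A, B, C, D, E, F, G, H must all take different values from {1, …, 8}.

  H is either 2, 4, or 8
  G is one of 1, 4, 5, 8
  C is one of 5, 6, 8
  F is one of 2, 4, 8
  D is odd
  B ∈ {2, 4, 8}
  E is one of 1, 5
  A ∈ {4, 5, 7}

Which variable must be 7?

A

Among the 8 variables, 3 fits only D (and all 8 values in {1, 2, 3, 4, 5, 6, 7, 8} must be used), so D = 3.
The 7 still-open variables together cover exactly {1, 2, 4, 5, 6, 7, 8} — 7 values for 7 variables — and 6 appears only in C's list, so C = 6.
The 6 still-open variables together cover exactly {1, 2, 4, 5, 7, 8} — 6 values for 6 variables — and 7 appears only in A's list, so A = 7.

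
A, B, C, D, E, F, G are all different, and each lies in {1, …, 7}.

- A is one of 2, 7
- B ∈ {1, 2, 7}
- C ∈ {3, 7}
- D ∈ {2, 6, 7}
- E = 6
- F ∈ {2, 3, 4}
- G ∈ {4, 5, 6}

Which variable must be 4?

E's domain is down to {6}, so E = 6. Remove 6 from D, G.
The 6 still-open variables draw from only 6 values {1, 2, 3, 4, 5, 7}, so each is used; only B can be 1, hence B = 1.
Among the 5 still-open variables, 5 fits only G (and all 5 values in {2, 3, 4, 5, 7} must be used), so G = 5.
The 4 still-open variables together cover exactly {2, 3, 4, 7} — 4 values for 4 variables — and 4 appears only in F's list, so F = 4.

F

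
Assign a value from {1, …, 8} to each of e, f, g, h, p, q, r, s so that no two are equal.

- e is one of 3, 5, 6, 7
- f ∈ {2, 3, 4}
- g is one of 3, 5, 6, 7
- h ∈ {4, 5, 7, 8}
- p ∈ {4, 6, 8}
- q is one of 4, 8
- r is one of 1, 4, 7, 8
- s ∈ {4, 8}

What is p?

The 8 variables together cover exactly {1, 2, 3, 4, 5, 6, 7, 8} — 8 values for 8 variables — and 1 appears only in r's list, so r = 1.
The 7 still-open variables together cover exactly {2, 3, 4, 5, 6, 7, 8} — 7 values for 7 variables — and 2 appears only in f's list, so f = 2.
q and s between them cover only {4, 8} — a naked pair. Remove those values from h, p.
So p = 6.

6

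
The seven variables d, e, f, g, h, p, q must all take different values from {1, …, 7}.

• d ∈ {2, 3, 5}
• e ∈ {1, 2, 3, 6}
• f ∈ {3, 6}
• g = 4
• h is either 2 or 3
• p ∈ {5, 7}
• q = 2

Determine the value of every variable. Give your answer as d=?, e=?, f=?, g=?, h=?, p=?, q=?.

g's domain is down to {4}, so g = 4.
q must be 2 (only option left). Remove 2 from d, e, h.
h has just one choice, so h = 3. Strike 3 from d, e, f.
d has just one choice, so d = 5. Strike 5 from p.
f has just one choice, so f = 6. Strike 6 from e.
p must be 7 (only option left).
e's domain is down to {1}, so e = 1.

d=5, e=1, f=6, g=4, h=3, p=7, q=2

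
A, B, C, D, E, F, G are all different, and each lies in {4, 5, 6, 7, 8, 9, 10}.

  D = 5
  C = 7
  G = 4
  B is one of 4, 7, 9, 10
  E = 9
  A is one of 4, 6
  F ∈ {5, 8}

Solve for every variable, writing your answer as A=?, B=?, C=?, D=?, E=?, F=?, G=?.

C must be 7 (only option left). Eliminate 7 elsewhere: B.
D has just one choice, so D = 5. Strike 5 from F.
E has just one choice, so E = 9. So B can't be 9.
F's domain is down to {8}, so F = 8.
G has just one choice, so G = 4. Remove 4 from A, B.
A has just one choice, so A = 6.
B must be 10 (only option left).

A=6, B=10, C=7, D=5, E=9, F=8, G=4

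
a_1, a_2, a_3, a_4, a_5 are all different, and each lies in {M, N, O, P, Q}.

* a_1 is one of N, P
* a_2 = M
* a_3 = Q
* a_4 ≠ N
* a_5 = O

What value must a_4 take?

P

a_2 must be M (only option left). Strike M from a_4.
a_3's domain is down to {Q}, so a_3 = Q. Strike Q from a_4.
That leaves a_5 = O. So a_4 can't be O.
So a_4 = P.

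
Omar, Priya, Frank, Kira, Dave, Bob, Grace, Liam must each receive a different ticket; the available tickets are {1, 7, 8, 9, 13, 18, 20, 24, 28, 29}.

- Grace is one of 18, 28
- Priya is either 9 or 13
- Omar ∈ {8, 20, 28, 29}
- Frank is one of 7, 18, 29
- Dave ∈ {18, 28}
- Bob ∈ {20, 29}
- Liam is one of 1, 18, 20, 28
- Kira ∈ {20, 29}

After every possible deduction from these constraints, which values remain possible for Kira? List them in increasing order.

Kira and Bob between them cover only {20, 29} — a naked pair. Remove those values from Omar, Frank, Liam.
The 2 variables Dave and Grace are confined to {18, 28}, which locks those values in; drop them from Omar, Frank, Liam.
Omar must be 8 (only option left).
Frank must be 7 (only option left).
Liam must be 1 (only option left).
No further eliminations apply; Kira can still be any of 20, 29.

20, 29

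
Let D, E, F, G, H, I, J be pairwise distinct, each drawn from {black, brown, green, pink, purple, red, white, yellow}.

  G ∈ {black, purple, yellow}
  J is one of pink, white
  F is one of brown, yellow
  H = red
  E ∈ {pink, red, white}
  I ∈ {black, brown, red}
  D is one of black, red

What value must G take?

H's domain is down to {red}, so H = red. So D, E, I can't be red.
D's domain is down to {black}, so D = black. Remove black from G, I.
I has just one choice, so I = brown. Strike brown from F.
F's domain is down to {yellow}, so F = yellow. So G can't be yellow.
So G = purple.

purple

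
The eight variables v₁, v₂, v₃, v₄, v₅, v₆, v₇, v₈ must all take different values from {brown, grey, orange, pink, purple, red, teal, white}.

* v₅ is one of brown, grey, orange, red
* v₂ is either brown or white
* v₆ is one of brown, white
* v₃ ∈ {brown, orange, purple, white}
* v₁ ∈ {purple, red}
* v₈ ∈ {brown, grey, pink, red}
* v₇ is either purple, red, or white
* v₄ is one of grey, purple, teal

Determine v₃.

orange

Among the 8 variables, pink fits only v₈ (and all 8 values in {brown, grey, orange, pink, purple, red, teal, white} must be used), so v₈ = pink.
The 7 still-open variables draw from only 7 values {brown, grey, orange, purple, red, teal, white}, so each is used; only v₄ can be teal, hence v₄ = teal.
The 6 still-open variables draw from only 6 values {brown, grey, orange, purple, red, white}, so each is used; only v₅ can be grey, hence v₅ = grey.
The 5 still-open variables draw from only 5 values {brown, orange, purple, red, white}, so each is used; only v₃ can be orange, hence v₃ = orange.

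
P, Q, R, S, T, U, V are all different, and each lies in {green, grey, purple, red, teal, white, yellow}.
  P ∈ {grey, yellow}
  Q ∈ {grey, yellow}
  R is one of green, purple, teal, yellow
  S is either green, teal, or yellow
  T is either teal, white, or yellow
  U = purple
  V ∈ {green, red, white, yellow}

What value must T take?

white

U must be purple (only option left). Eliminate purple elsewhere: R.
The 6 still-open variables together cover exactly {green, grey, red, teal, white, yellow} — 6 values for 6 variables — and red appears only in V's list, so V = red.
The 5 still-open variables draw from only 5 values {green, grey, teal, white, yellow}, so each is used; only T can be white, hence T = white.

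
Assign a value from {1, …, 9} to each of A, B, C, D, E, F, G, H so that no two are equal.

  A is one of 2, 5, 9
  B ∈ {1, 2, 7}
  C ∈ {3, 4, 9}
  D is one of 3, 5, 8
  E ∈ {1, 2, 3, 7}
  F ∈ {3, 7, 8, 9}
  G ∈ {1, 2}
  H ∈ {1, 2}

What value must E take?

The 8 variables together cover exactly {1, 2, 3, 4, 5, 7, 8, 9} — 8 values for 8 variables — and 4 appears only in C's list, so C = 4.
G and H between them cover only {1, 2} — a naked pair. Remove those values from A, B, E.
B has just one choice, so B = 7. Remove 7 from E, F.
So E = 3.

3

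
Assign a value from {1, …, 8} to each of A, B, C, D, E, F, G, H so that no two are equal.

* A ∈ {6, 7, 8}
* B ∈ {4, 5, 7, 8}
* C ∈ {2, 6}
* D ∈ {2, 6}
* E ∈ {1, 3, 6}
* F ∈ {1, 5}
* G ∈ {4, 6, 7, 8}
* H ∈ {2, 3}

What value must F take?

5

The 2 variables C and D are confined to {2, 6}, which locks those values in; drop them from A, E, G, H.
H has just one choice, so H = 3. Eliminate 3 elsewhere: E.
E has just one choice, so E = 1. Remove 1 from F.
So F = 5.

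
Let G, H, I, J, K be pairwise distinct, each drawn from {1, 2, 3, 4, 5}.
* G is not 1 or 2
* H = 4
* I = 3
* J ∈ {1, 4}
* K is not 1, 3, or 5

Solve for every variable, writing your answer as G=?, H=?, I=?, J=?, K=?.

H's domain is down to {4}, so H = 4. So G, J, K can't be 4.
I must be 3 (only option left). Remove 3 from G.
J must be 1 (only option left).
K's domain is down to {2}, so K = 2.
G's domain is down to {5}, so G = 5.

G=5, H=4, I=3, J=1, K=2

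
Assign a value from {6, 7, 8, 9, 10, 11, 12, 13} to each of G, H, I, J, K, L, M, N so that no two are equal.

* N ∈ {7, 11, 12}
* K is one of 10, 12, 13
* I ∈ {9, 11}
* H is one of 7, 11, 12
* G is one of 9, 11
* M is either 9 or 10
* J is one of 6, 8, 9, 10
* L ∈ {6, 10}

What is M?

10

Among the 8 variables, 8 fits only J (and all 8 values in {6, 7, 8, 9, 10, 11, 12, 13} must be used), so J = 8.
The 7 still-open variables together cover exactly {6, 7, 9, 10, 11, 12, 13} — 7 values for 7 variables — and 6 appears only in L's list, so L = 6.
The 6 still-open variables together cover exactly {7, 9, 10, 11, 12, 13} — 6 values for 6 variables — and 13 appears only in K's list, so K = 13.
Among the 5 still-open variables, 10 fits only M (and all 5 values in {7, 9, 10, 11, 12} must be used), so M = 10.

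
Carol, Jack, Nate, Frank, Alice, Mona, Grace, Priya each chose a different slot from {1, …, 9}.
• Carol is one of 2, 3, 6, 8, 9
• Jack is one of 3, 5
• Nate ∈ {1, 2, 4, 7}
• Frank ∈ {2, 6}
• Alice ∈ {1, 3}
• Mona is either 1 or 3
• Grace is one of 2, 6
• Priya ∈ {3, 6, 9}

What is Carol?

Frank and Grace share exactly the 2 values {2, 6}; by pigeonhole those values go to them, so strike 2, 6 from Carol, Nate, Priya.
Alice and Mona between them cover only {1, 3} — a naked pair. Remove those values from Carol, Jack, Nate, Priya.
Jack has just one choice, so Jack = 5.
Priya has just one choice, so Priya = 9. Eliminate 9 elsewhere: Carol.
So Carol = 8.

8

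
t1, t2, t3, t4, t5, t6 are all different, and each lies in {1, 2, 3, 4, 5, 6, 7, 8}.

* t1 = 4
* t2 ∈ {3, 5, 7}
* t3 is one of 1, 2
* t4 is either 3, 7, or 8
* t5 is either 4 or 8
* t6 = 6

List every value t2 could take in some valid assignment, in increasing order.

t1 has just one choice, so t1 = 4. Strike 4 from t5.
t5's domain is down to {8}, so t5 = 8. Eliminate 8 elsewhere: t4.
t6's domain is down to {6}, so t6 = 6.
No further eliminations apply; t2 can still be any of 3, 5, 7.

3, 5, 7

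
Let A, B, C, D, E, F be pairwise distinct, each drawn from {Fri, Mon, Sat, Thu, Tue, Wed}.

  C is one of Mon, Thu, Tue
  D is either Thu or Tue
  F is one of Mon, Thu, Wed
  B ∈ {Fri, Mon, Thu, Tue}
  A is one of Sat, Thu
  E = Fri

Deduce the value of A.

Sat

E has just one choice, so E = Fri. Strike Fri from B.
The 5 still-open variables draw from only 5 values {Mon, Sat, Thu, Tue, Wed}, so each is used; only A can be Sat, hence A = Sat.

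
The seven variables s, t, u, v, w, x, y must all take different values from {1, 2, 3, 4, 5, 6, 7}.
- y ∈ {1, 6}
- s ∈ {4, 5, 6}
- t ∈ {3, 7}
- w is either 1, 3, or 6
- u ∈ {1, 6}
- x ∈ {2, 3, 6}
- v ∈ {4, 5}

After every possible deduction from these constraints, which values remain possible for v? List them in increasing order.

The 7 variables draw from only 7 values {1, 2, 3, 4, 5, 6, 7}, so each is used; only x can be 2, hence x = 2.
Among the 6 still-open variables, 7 fits only t (and all 6 values in {1, 3, 4, 5, 6, 7} must be used), so t = 7.
The 5 still-open variables draw from only 5 values {1, 3, 4, 5, 6}, so each is used; only w can be 3, hence w = 3.
u and y share exactly the 2 values {1, 6}; by pigeonhole those values go to them, so strike 1, 6 from s.
No further eliminations apply; v can still be any of 4, 5.

4, 5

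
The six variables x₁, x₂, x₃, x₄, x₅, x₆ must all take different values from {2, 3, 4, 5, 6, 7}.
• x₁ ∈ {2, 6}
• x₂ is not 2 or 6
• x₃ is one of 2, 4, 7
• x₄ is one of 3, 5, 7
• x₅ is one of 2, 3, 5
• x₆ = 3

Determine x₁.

x₆'s domain is down to {3}, so x₆ = 3. Eliminate 3 elsewhere: x₂, x₄, x₅.
The 5 still-open variables draw from only 5 values {2, 4, 5, 6, 7}, so each is used; only x₁ can be 6, hence x₁ = 6.

6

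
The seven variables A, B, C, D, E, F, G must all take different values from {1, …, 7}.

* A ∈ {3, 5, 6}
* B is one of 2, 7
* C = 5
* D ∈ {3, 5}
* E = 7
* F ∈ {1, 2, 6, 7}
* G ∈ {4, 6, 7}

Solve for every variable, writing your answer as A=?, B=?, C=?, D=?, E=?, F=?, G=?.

C's domain is down to {5}, so C = 5. Remove 5 from A, D.
D's domain is down to {3}, so D = 3. Remove 3 from A.
E has just one choice, so E = 7. So B, F, G can't be 7.
A's domain is down to {6}, so A = 6. Remove 6 from F, G.
B's domain is down to {2}, so B = 2. Remove 2 from F.
F has just one choice, so F = 1.
G's domain is down to {4}, so G = 4.

A=6, B=2, C=5, D=3, E=7, F=1, G=4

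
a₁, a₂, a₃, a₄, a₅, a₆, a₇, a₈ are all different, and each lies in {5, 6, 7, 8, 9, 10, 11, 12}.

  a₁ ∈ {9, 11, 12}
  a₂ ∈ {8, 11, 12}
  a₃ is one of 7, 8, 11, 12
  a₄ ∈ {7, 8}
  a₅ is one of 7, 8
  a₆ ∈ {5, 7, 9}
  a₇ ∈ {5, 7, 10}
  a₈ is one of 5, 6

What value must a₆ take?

5

The 8 variables draw from only 8 values {5, 6, 7, 8, 9, 10, 11, 12}, so each is used; only a₈ can be 6, hence a₈ = 6.
Among the 7 still-open variables, 10 fits only a₇ (and all 7 values in {5, 7, 8, 9, 10, 11, 12} must be used), so a₇ = 10.
The 6 still-open variables draw from only 6 values {5, 7, 8, 9, 11, 12}, so each is used; only a₆ can be 5, hence a₆ = 5.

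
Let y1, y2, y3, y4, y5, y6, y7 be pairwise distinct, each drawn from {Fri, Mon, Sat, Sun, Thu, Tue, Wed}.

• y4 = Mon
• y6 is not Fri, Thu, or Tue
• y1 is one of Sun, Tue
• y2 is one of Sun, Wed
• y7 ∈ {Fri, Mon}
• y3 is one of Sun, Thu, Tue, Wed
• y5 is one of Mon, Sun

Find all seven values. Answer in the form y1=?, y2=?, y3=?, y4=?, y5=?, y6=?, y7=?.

y1=Tue, y2=Wed, y3=Thu, y4=Mon, y5=Sun, y6=Sat, y7=Fri

y4's domain is down to {Mon}, so y4 = Mon. Eliminate Mon elsewhere: y5, y6, y7.
That leaves y5 = Sun. So y1, y2, y3, y6 can't be Sun.
y7 must be Fri (only option left).
y1 has just one choice, so y1 = Tue. So y3 can't be Tue.
y2 has just one choice, so y2 = Wed. So y3, y6 can't be Wed.
y3 has just one choice, so y3 = Thu.
y6's domain is down to {Sat}, so y6 = Sat.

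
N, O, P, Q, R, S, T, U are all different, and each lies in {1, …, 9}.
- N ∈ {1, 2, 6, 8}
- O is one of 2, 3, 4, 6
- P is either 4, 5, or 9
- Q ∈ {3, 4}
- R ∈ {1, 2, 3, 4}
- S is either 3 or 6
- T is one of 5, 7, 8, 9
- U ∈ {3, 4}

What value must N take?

Q and U share exactly the 2 values {3, 4}; by pigeonhole those values go to them, so strike 3, 4 from O, P, R, S.
That leaves S = 6. Remove 6 from N, O.
That leaves O = 2. So N, R can't be 2.
That leaves R = 1. Strike 1 from N.
So N = 8.

8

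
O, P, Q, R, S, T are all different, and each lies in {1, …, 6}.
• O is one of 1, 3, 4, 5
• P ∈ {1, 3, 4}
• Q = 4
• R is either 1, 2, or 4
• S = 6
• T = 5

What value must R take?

2

Q has just one choice, so Q = 4. Remove 4 from O, P, R.
S's domain is down to {6}, so S = 6.
T's domain is down to {5}, so T = 5. Remove 5 from O.
The 3 still-open variables together cover exactly {1, 2, 3} — 3 values for 3 variables — and 2 appears only in R's list, so R = 2.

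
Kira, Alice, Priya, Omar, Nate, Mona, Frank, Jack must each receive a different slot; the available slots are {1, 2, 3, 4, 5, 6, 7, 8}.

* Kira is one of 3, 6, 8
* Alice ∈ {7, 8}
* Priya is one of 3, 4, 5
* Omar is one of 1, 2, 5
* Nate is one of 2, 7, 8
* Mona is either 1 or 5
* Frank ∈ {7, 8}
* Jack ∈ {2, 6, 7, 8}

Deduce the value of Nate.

2

Among the 8 variables, 4 fits only Priya (and all 8 values in {1, 2, 3, 4, 5, 6, 7, 8} must be used), so Priya = 4.
Among the 7 still-open variables, 3 fits only Kira (and all 7 values in {1, 2, 3, 5, 6, 7, 8} must be used), so Kira = 3.
The 6 still-open variables together cover exactly {1, 2, 5, 6, 7, 8} — 6 values for 6 variables — and 6 appears only in Jack's list, so Jack = 6.
Alice and Frank between them cover only {7, 8} — a naked pair. Remove those values from Nate.
So Nate = 2.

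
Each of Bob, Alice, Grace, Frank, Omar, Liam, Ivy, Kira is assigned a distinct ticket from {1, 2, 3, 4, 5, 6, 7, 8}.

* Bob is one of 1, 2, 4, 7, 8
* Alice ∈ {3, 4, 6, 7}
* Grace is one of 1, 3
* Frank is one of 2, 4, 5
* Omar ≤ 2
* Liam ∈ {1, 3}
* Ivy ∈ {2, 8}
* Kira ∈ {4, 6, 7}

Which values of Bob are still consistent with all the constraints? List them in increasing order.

The 8 variables draw from only 8 values {1, 2, 3, 4, 5, 6, 7, 8}, so each is used; only Frank can be 5, hence Frank = 5.
Grace and Liam share exactly the 2 values {1, 3}; by pigeonhole those values go to them, so strike 1, 3 from Bob, Alice, Omar.
Omar must be 2 (only option left). So Bob, Ivy can't be 2.
Ivy has just one choice, so Ivy = 8. Strike 8 from Bob.
No further eliminations apply; Bob can still be any of 4, 7.

4, 7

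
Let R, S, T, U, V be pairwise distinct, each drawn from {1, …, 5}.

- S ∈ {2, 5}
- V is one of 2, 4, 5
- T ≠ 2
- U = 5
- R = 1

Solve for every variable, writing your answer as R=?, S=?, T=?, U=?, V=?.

R=1, S=2, T=3, U=5, V=4

R must be 1 (only option left). So T can't be 1.
That leaves U = 5. Strike 5 from S, T, V.
S must be 2 (only option left). Remove 2 from V.
V's domain is down to {4}, so V = 4. Remove 4 from T.
T's domain is down to {3}, so T = 3.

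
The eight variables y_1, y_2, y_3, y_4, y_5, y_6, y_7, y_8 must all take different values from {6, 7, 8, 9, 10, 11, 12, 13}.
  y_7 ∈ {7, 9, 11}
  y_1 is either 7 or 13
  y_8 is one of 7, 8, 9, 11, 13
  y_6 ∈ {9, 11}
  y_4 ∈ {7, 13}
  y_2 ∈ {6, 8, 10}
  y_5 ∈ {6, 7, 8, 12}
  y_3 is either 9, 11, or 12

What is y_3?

12

Among the 8 variables, 10 fits only y_2 (and all 8 values in {6, 7, 8, 9, 10, 11, 12, 13} must be used), so y_2 = 10.
Among the 7 still-open variables, 6 fits only y_5 (and all 7 values in {6, 7, 8, 9, 11, 12, 13} must be used), so y_5 = 6.
The 6 still-open variables draw from only 6 values {7, 8, 9, 11, 12, 13}, so each is used; only y_8 can be 8, hence y_8 = 8.
The 5 still-open variables draw from only 5 values {7, 9, 11, 12, 13}, so each is used; only y_3 can be 12, hence y_3 = 12.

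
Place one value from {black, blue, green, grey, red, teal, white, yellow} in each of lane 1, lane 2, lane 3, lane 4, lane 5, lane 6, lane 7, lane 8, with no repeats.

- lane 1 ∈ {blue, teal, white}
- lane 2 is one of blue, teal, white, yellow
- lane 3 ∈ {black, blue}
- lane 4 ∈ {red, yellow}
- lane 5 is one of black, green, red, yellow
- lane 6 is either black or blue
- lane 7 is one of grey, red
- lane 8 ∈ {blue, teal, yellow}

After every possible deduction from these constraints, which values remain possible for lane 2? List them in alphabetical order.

teal, white, yellow

The 8 variables draw from only 8 values {black, blue, green, grey, red, teal, white, yellow}, so each is used; only lane 5 can be green, hence lane 5 = green.
The 7 still-open variables draw from only 7 values {black, blue, grey, red, teal, white, yellow}, so each is used; only lane 7 can be grey, hence lane 7 = grey.
The 6 still-open variables together cover exactly {black, blue, red, teal, white, yellow} — 6 values for 6 variables — and red appears only in lane 4's list, so lane 4 = red.
lane 3 and lane 6 between them cover only {black, blue} — a naked pair. Remove those values from lane 1, lane 2, lane 8.
No further eliminations apply; lane 2 can still be any of teal, white, yellow.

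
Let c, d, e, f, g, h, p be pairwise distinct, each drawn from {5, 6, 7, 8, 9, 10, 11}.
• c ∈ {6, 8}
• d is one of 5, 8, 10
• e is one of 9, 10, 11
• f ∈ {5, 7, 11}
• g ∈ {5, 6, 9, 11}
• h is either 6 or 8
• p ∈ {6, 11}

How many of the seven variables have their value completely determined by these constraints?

Among the 7 variables, 7 fits only f (and all 7 values in {5, 6, 7, 8, 9, 10, 11} must be used), so f = 7.
c and h between them cover only {6, 8} — a naked pair. Remove those values from d, g, p.
p's domain is down to {11}, so p = 11. So e, g can't be 11.
Determined: f=7, p=11. The other variables each still have more than one consistent value. That makes 2.

2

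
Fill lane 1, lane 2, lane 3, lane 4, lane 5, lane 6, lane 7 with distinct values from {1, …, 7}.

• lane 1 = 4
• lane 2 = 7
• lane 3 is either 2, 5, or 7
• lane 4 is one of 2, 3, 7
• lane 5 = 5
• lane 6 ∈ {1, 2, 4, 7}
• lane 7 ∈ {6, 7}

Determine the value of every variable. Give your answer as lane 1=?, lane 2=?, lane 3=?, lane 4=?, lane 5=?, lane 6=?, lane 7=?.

lane 1 must be 4 (only option left). Remove 4 from lane 6.
lane 2 has just one choice, so lane 2 = 7. Strike 7 from lane 3, lane 4, lane 6, lane 7.
lane 5 has just one choice, so lane 5 = 5. Strike 5 from lane 3.
lane 7 must be 6 (only option left).
That leaves lane 3 = 2. Remove 2 from lane 4, lane 6.
lane 4 has just one choice, so lane 4 = 3.
lane 6 has just one choice, so lane 6 = 1.

lane 1=4, lane 2=7, lane 3=2, lane 4=3, lane 5=5, lane 6=1, lane 7=6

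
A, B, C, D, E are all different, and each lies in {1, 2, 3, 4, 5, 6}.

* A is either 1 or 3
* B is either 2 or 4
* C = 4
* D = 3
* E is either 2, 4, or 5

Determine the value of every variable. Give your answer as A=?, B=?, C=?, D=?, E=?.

A=1, B=2, C=4, D=3, E=5

C has just one choice, so C = 4. Remove 4 from B, E.
D has just one choice, so D = 3. So A can't be 3.
That leaves A = 1.
B must be 2 (only option left). Eliminate 2 elsewhere: E.
E's domain is down to {5}, so E = 5.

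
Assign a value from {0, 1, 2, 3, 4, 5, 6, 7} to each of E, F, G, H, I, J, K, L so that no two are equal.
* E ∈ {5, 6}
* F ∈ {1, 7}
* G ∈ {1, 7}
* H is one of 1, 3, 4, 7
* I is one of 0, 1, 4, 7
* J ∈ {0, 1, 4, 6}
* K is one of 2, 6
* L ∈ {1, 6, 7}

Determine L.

The 8 variables draw from only 8 values {0, 1, 2, 3, 4, 5, 6, 7}, so each is used; only K can be 2, hence K = 2.
The 7 still-open variables together cover exactly {0, 1, 3, 4, 5, 6, 7} — 7 values for 7 variables — and 3 appears only in H's list, so H = 3.
The 6 still-open variables draw from only 6 values {0, 1, 4, 5, 6, 7}, so each is used; only E can be 5, hence E = 5.
The 2 variables F and G are confined to {1, 7}, which locks those values in; drop them from I, J, L.
So L = 6.

6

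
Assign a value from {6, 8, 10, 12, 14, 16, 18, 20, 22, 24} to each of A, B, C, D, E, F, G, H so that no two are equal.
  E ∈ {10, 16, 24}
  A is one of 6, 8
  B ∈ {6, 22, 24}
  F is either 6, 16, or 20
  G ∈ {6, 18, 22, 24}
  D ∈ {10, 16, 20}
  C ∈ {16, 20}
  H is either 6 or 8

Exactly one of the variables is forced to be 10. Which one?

Among the 8 variables, 18 fits only G (and all 8 values in {6, 8, 10, 16, 18, 20, 22, 24} must be used), so G = 18.
The 7 still-open variables together cover exactly {6, 8, 10, 16, 20, 22, 24} — 7 values for 7 variables — and 22 appears only in B's list, so B = 22.
The 6 still-open variables together cover exactly {6, 8, 10, 16, 20, 24} — 6 values for 6 variables — and 24 appears only in E's list, so E = 24.
Among the 5 still-open variables, 10 fits only D (and all 5 values in {6, 8, 10, 16, 20} must be used), so D = 10.

D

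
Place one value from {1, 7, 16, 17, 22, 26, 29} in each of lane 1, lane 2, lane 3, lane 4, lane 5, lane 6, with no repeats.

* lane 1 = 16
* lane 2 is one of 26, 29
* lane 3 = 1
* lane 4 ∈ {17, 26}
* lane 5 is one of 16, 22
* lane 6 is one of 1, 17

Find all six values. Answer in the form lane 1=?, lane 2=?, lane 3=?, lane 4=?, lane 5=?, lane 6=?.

lane 1=16, lane 2=29, lane 3=1, lane 4=26, lane 5=22, lane 6=17

lane 1 has just one choice, so lane 1 = 16. So lane 5 can't be 16.
lane 3's domain is down to {1}, so lane 3 = 1. Strike 1 from lane 6.
That leaves lane 5 = 22.
lane 6's domain is down to {17}, so lane 6 = 17. Strike 17 from lane 4.
lane 4 has just one choice, so lane 4 = 26. Eliminate 26 elsewhere: lane 2.
That leaves lane 2 = 29.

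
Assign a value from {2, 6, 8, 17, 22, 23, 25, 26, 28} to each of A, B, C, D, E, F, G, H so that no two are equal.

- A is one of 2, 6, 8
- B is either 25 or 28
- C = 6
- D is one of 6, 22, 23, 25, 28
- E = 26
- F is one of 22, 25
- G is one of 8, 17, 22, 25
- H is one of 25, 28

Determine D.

C's domain is down to {6}, so C = 6. Remove 6 from A, D.
E's domain is down to {26}, so E = 26.
B and H between them cover only {25, 28} — a naked pair. Remove those values from D, F, G.
That leaves F = 22. Remove 22 from D, G.
So D = 23.

23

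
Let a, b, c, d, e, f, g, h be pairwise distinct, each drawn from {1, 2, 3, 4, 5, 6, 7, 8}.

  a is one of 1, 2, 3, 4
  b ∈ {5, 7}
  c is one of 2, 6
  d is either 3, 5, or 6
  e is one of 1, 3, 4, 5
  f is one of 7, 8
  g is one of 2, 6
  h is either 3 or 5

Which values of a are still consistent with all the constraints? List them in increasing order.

1, 4

Among the 8 variables, 8 fits only f (and all 8 values in {1, 2, 3, 4, 5, 6, 7, 8} must be used), so f = 8.
Among the 7 still-open variables, 7 fits only b (and all 7 values in {1, 2, 3, 4, 5, 6, 7} must be used), so b = 7.
The 2 variables c and g are confined to {2, 6}, which locks those values in; drop them from a, d.
d and h between them cover only {3, 5} — a naked pair. Remove those values from a, e.
No further eliminations apply; a can still be any of 1, 4.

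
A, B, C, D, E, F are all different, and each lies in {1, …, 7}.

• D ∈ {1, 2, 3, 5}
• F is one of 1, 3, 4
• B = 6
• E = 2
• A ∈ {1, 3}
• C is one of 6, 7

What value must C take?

B has just one choice, so B = 6. Strike 6 from C.
So C = 7.

7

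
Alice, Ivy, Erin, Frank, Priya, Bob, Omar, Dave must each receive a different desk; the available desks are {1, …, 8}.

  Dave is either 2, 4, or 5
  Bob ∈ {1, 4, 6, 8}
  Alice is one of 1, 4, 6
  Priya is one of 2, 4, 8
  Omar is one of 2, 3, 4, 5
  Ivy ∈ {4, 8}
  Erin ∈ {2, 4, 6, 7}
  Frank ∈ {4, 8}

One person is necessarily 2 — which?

Priya

The 8 variables draw from only 8 values {1, 2, 3, 4, 5, 6, 7, 8}, so each is used; only Omar can be 3, hence Omar = 3.
Among the 7 still-open variables, 5 fits only Dave (and all 7 values in {1, 2, 4, 5, 6, 7, 8} must be used), so Dave = 5.
The 6 still-open variables together cover exactly {1, 2, 4, 6, 7, 8} — 6 values for 6 variables — and 7 appears only in Erin's list, so Erin = 7.
The 5 still-open variables draw from only 5 values {1, 2, 4, 6, 8}, so each is used; only Priya can be 2, hence Priya = 2.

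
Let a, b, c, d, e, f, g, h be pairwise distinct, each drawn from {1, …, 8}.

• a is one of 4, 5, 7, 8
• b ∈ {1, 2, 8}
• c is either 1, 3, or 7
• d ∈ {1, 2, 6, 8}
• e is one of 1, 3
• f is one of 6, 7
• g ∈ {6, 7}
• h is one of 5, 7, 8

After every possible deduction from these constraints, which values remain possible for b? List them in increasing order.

2, 8

The 8 variables draw from only 8 values {1, 2, 3, 4, 5, 6, 7, 8}, so each is used; only a can be 4, hence a = 4.
Among the 7 still-open variables, 5 fits only h (and all 7 values in {1, 2, 3, 5, 6, 7, 8} must be used), so h = 5.
The 2 variables f and g are confined to {6, 7}, which locks those values in; drop them from c, d.
The 2 variables c and e are confined to {1, 3}, which locks those values in; drop them from b, d.
No further eliminations apply; b can still be any of 2, 8.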